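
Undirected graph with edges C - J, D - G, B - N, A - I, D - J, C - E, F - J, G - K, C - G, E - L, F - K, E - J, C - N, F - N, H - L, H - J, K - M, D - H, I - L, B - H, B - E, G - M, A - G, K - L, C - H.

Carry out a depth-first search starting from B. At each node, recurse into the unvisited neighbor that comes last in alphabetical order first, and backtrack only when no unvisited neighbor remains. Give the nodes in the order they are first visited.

B N F K M G D J H L I A E C

Visit B
B → N
N → F
F → K
K → M
M → G
G → D
D → J
J → H
H → L
L → I
I → A
L → E
E → C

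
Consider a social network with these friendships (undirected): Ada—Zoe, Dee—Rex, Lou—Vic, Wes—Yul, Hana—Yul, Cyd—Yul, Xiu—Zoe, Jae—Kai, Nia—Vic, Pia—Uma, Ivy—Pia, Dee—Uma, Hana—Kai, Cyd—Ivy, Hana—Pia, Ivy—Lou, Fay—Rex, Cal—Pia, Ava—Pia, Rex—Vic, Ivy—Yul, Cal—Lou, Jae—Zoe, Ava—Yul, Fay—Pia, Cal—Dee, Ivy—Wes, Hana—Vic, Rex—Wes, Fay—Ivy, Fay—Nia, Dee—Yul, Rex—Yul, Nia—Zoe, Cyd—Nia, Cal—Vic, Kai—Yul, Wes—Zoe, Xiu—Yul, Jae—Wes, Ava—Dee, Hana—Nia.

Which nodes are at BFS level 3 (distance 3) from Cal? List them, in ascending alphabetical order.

Cyd, Kai, Wes, Xiu, Zoe

Level 0: Cal
Level 1: Dee, Lou, Pia, Vic
Level 2: Ava, Fay, Hana, Ivy, Nia, Rex, Uma, Yul
Level 3: Cyd, Kai, Wes, Xiu, Zoe
Level 4: Ada, Jae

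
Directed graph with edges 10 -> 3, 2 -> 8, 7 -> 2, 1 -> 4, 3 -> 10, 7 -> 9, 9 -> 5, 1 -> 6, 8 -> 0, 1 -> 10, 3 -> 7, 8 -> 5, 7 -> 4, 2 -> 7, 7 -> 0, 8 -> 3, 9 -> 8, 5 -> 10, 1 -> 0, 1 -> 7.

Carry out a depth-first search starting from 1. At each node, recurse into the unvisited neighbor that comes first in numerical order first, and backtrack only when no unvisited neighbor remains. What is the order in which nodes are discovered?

1 -> 0 -> 4 -> 6 -> 7 -> 2 -> 8 -> 3 -> 10 -> 5 -> 9

Visit 1
1 → 0
1 → 4
1 → 6
1 → 7
7 → 2
2 → 8
8 → 3
3 → 10
8 → 5
7 → 9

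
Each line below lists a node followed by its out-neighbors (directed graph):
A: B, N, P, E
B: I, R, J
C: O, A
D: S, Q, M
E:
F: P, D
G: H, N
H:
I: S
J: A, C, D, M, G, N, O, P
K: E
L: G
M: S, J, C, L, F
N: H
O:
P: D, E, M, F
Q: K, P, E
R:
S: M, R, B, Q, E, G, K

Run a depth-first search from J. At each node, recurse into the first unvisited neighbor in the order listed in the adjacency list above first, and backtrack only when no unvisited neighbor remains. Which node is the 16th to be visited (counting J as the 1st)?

Q

Visit J
J → A
A → B
B → I
I → S
S → M
M → C
C → O
M → L
L → G
G → H
G → N
M → F
F → P
P → D
D → Q
Q → K
K → E
S → R

Visit order: J, A, B, I, S, M, C, O, L, G, H, N, F, P, D, Q, K, E, R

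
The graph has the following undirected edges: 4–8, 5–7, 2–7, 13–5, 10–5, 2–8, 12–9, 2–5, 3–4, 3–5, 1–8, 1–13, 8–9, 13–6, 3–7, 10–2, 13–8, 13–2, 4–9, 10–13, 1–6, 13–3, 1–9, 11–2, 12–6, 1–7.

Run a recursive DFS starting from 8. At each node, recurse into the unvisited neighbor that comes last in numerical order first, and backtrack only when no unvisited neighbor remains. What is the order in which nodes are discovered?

8 → 13 → 10 → 5 → 7 → 3 → 4 → 9 → 12 → 6 → 1 → 2 → 11

Visit 8
8 → 13
13 → 10
10 → 5
5 → 7
7 → 3
3 → 4
4 → 9
9 → 12
12 → 6
6 → 1
7 → 2
2 → 11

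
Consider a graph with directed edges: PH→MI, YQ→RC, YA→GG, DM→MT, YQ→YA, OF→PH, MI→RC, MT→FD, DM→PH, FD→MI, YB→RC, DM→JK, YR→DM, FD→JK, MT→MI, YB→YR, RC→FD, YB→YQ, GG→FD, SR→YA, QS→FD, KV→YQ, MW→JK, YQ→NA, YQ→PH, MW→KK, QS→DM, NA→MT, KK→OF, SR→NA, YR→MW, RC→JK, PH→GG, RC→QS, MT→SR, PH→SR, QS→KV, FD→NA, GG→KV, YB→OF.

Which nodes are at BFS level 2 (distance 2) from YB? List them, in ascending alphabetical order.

Level 0: YB
Level 1: OF, RC, YQ, YR
Level 2: DM, FD, JK, MW, NA, PH, QS, YA
Level 3: GG, KK, KV, MI, MT, SR

DM, FD, JK, MW, NA, PH, QS, YA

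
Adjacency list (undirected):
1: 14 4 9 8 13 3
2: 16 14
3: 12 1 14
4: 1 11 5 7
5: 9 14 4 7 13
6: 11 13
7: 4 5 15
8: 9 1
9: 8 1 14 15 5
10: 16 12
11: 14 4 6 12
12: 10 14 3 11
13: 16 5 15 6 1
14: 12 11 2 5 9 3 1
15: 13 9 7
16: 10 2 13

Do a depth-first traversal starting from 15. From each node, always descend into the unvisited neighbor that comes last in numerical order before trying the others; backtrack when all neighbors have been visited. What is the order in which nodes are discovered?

15 -> 13 -> 16 -> 10 -> 12 -> 14 -> 11 -> 6 -> 4 -> 7 -> 5 -> 9 -> 8 -> 1 -> 3 -> 2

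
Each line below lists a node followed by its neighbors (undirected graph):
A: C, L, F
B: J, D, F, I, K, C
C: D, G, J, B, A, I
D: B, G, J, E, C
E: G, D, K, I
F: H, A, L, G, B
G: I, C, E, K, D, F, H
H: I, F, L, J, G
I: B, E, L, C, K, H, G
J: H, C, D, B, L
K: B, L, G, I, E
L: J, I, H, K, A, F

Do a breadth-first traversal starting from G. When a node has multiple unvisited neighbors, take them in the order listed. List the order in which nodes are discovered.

Visit G; enqueue I, C, E, K, D, F, H → queue [I, C, E, K, D, F, H]
Visit I; enqueue B, L → queue [C, E, K, D, F, H, B, L]
Visit C; enqueue J, A → queue [E, K, D, F, H, B, L, J, A]
Visit E → queue [K, D, F, H, B, L, J, A]
Visit K → queue [D, F, H, B, L, J, A]
Visit D → queue [F, H, B, L, J, A]
Visit F → queue [H, B, L, J, A]
Visit H → queue [B, L, J, A]
Visit B → queue [L, J, A]
Visit L → queue [J, A]
Visit J → queue [A]
Visit A → queue []

G -> I -> C -> E -> K -> D -> F -> H -> B -> L -> J -> A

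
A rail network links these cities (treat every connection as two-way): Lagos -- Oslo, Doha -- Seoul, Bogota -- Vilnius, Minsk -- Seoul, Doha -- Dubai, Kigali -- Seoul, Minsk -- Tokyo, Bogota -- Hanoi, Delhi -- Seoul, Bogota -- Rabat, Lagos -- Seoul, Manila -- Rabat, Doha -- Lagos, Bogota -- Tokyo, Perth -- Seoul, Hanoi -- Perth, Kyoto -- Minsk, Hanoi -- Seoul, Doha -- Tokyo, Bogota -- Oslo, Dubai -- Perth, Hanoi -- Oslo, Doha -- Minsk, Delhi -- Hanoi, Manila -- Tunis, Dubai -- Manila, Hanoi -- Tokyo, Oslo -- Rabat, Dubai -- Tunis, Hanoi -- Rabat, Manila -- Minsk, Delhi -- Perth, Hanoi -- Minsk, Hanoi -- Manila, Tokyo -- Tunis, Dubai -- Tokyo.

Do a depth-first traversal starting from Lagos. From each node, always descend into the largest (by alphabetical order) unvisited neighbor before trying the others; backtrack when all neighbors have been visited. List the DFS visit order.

Lagos -> Seoul -> Perth -> Hanoi -> Tokyo -> Tunis -> Manila -> Rabat -> Oslo -> Bogota -> Vilnius -> Minsk -> Kyoto -> Doha -> Dubai -> Delhi -> Kigali

Visit Lagos
Lagos → Seoul
Seoul → Perth
Perth → Hanoi
Hanoi → Tokyo
Tokyo → Tunis
Tunis → Manila
Manila → Rabat
Rabat → Oslo
Oslo → Bogota
Bogota → Vilnius
Manila → Minsk
Minsk → Kyoto
Minsk → Doha
Doha → Dubai
Hanoi → Delhi
Seoul → Kigali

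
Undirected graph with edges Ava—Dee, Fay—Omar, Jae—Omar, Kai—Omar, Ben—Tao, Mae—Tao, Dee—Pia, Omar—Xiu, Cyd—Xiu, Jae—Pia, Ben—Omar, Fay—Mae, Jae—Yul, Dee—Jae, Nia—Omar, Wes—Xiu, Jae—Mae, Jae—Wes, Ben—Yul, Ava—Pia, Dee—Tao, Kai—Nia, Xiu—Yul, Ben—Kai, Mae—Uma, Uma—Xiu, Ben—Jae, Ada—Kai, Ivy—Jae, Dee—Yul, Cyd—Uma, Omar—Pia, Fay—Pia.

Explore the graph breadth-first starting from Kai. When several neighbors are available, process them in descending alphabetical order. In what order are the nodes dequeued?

Visit Kai; enqueue Omar, Nia, Ben, Ada → queue [Omar, Nia, Ben, Ada]
Visit Omar; enqueue Xiu, Pia, Jae, Fay → queue [Nia, Ben, Ada, Xiu, Pia, Jae, Fay]
Visit Nia → queue [Ben, Ada, Xiu, Pia, Jae, Fay]
Visit Ben; enqueue Yul, Tao → queue [Ada, Xiu, Pia, Jae, Fay, Yul, Tao]
Visit Ada → queue [Xiu, Pia, Jae, Fay, Yul, Tao]
Visit Xiu; enqueue Wes, Uma, Cyd → queue [Pia, Jae, Fay, Yul, Tao, Wes, Uma, Cyd]
Visit Pia; enqueue Dee, Ava → queue [Jae, Fay, Yul, Tao, Wes, Uma, Cyd, Dee, Ava]
Visit Jae; enqueue Mae, Ivy → queue [Fay, Yul, Tao, Wes, Uma, Cyd, Dee, Ava, Mae, Ivy]
Visit Fay → queue [Yul, Tao, Wes, Uma, Cyd, Dee, Ava, Mae, Ivy]
Visit Yul → queue [Tao, Wes, Uma, Cyd, Dee, Ava, Mae, Ivy]
Visit Tao → queue [Wes, Uma, Cyd, Dee, Ava, Mae, Ivy]
Visit Wes → queue [Uma, Cyd, Dee, Ava, Mae, Ivy]
Visit Uma → queue [Cyd, Dee, Ava, Mae, Ivy]
Visit Cyd → queue [Dee, Ava, Mae, Ivy]
Visit Dee → queue [Ava, Mae, Ivy]
Visit Ava → queue [Mae, Ivy]
Visit Mae → queue [Ivy]
Visit Ivy → queue []

Kai → Omar → Nia → Ben → Ada → Xiu → Pia → Jae → Fay → Yul → Tao → Wes → Uma → Cyd → Dee → Ava → Mae → Ivy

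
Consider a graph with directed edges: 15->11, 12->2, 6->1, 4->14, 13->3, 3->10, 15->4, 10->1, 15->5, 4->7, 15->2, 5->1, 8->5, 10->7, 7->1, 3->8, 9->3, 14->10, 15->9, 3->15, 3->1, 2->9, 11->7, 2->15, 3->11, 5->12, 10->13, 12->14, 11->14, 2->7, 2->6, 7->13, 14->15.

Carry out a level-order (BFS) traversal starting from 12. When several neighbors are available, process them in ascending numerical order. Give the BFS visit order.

Visit 12; enqueue 2, 14 → queue [2, 14]
Visit 2; enqueue 6, 7, 9, 15 → queue [14, 6, 7, 9, 15]
Visit 14; enqueue 10 → queue [6, 7, 9, 15, 10]
Visit 6; enqueue 1 → queue [7, 9, 15, 10, 1]
Visit 7; enqueue 13 → queue [9, 15, 10, 1, 13]
Visit 9; enqueue 3 → queue [15, 10, 1, 13, 3]
Visit 15; enqueue 4, 5, 11 → queue [10, 1, 13, 3, 4, 5, 11]
Visit 10 → queue [1, 13, 3, 4, 5, 11]
Visit 1 → queue [13, 3, 4, 5, 11]
Visit 13 → queue [3, 4, 5, 11]
Visit 3; enqueue 8 → queue [4, 5, 11, 8]
Visit 4 → queue [5, 11, 8]
Visit 5 → queue [11, 8]
Visit 11 → queue [8]
Visit 8 → queue []

12, 2, 14, 6, 7, 9, 15, 10, 1, 13, 3, 4, 5, 11, 8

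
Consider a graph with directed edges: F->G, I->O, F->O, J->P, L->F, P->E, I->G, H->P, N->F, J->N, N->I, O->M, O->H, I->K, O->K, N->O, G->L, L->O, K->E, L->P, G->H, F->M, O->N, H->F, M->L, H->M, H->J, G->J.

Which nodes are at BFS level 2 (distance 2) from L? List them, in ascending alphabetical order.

E, G, H, K, M, N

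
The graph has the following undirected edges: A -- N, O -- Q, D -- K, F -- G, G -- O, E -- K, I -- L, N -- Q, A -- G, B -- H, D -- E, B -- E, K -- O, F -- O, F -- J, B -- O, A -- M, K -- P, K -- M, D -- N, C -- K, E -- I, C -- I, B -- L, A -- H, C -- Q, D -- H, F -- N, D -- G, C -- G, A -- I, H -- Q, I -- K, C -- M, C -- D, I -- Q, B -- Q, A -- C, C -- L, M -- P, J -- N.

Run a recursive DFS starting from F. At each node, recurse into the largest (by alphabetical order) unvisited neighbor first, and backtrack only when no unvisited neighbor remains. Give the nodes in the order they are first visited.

Visit F
F → O
O → Q
Q → N
N → J
N → D
D → K
K → P
P → M
M → C
C → L
L → I
I → E
E → B
B → H
H → A
A → G

F O Q N J D K P M C L I E B H A G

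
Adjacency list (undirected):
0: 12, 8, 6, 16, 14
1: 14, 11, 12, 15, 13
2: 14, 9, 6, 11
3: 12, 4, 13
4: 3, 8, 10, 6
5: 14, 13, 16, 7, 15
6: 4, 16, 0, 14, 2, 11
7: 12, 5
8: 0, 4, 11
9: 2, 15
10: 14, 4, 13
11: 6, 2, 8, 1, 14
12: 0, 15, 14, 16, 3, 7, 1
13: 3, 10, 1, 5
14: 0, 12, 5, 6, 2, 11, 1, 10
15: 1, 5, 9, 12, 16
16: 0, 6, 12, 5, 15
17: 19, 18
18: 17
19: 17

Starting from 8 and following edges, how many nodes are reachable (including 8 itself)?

BFS from 8 visits: 8, 0, 4, 11, 12, 6, 16, 14, 3, 10, 2, 1, 15, 7, 5, 13, 9
Reachable nodes: 17 of 20 total.

17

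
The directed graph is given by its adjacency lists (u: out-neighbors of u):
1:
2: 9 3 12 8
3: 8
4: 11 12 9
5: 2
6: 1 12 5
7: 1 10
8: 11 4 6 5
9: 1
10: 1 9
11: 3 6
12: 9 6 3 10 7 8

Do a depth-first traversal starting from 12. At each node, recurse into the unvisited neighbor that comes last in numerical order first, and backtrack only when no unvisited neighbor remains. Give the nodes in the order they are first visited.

Visit 12
12 → 10
10 → 9
9 → 1
12 → 8
8 → 11
11 → 6
6 → 5
5 → 2
2 → 3
8 → 4
12 → 7

12 → 10 → 9 → 1 → 8 → 11 → 6 → 5 → 2 → 3 → 4 → 7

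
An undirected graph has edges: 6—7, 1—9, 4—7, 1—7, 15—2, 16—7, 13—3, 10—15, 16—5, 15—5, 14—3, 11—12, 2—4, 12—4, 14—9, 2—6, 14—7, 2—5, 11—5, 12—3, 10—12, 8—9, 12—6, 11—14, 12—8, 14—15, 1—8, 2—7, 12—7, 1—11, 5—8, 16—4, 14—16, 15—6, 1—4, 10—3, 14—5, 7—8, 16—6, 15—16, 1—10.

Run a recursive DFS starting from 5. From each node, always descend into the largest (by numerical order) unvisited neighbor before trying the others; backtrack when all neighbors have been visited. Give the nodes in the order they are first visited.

5 16 15 14 11 12 10 3 13 1 9 8 7 6 2 4

Visit 5
5 → 16
16 → 15
15 → 14
14 → 11
11 → 12
12 → 10
10 → 3
3 → 13
10 → 1
1 → 9
9 → 8
8 → 7
7 → 6
6 → 2
2 → 4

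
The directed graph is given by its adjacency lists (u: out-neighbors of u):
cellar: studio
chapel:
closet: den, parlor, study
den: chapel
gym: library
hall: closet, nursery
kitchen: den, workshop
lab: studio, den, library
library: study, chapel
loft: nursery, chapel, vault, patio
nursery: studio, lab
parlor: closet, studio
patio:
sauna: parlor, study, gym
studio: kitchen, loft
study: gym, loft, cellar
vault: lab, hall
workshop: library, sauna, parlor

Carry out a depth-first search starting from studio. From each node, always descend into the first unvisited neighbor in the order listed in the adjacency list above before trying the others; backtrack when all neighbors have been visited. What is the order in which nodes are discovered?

studio kitchen den chapel workshop library study gym loft nursery lab vault hall closet parlor patio cellar sauna

Visit studio
studio → kitchen
kitchen → den
den → chapel
kitchen → workshop
workshop → library
library → study
study → gym
study → loft
loft → nursery
nursery → lab
loft → vault
vault → hall
hall → closet
closet → parlor
loft → patio
study → cellar
workshop → sauna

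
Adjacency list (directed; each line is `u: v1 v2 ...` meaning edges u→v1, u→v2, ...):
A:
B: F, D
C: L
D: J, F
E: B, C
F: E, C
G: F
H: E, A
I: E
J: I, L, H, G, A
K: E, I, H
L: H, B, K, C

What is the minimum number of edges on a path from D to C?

Level 0: D
Level 1: F, J
Level 2: A, C, E, G, H, I, L
Level 3: B, K
C first appears at level 2.

2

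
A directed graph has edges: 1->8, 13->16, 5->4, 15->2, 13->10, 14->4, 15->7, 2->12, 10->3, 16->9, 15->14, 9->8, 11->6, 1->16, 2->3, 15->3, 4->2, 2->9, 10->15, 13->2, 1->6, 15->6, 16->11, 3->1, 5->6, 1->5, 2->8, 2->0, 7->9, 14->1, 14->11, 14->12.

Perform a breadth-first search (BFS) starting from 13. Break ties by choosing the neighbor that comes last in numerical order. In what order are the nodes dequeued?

13, 16, 10, 2, 11, 9, 15, 3, 12, 8, 0, 6, 14, 7, 1, 4, 5

Visit 13; enqueue 16, 10, 2 → queue [16, 10, 2]
Visit 16; enqueue 11, 9 → queue [10, 2, 11, 9]
Visit 10; enqueue 15, 3 → queue [2, 11, 9, 15, 3]
Visit 2; enqueue 12, 8, 0 → queue [11, 9, 15, 3, 12, 8, 0]
Visit 11; enqueue 6 → queue [9, 15, 3, 12, 8, 0, 6]
Visit 9 → queue [15, 3, 12, 8, 0, 6]
Visit 15; enqueue 14, 7 → queue [3, 12, 8, 0, 6, 14, 7]
Visit 3; enqueue 1 → queue [12, 8, 0, 6, 14, 7, 1]
Visit 12 → queue [8, 0, 6, 14, 7, 1]
Visit 8 → queue [0, 6, 14, 7, 1]
Visit 0 → queue [6, 14, 7, 1]
Visit 6 → queue [14, 7, 1]
Visit 14; enqueue 4 → queue [7, 1, 4]
Visit 7 → queue [1, 4]
Visit 1; enqueue 5 → queue [4, 5]
Visit 4 → queue [5]
Visit 5 → queue []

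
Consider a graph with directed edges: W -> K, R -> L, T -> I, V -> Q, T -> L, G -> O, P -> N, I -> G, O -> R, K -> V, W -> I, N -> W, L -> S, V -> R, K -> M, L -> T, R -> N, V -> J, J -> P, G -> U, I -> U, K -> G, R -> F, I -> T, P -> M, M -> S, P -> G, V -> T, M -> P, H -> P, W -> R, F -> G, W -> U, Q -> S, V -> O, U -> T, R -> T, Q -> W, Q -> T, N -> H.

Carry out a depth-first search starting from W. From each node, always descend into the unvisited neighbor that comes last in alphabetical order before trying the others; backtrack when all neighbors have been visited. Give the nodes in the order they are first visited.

W → U → T → L → S → I → G → O → R → N → H → P → M → F → K → V → Q → J

Visit W
W → U
U → T
T → L
L → S
T → I
I → G
G → O
O → R
R → N
N → H
H → P
P → M
R → F
W → K
K → V
V → Q
V → J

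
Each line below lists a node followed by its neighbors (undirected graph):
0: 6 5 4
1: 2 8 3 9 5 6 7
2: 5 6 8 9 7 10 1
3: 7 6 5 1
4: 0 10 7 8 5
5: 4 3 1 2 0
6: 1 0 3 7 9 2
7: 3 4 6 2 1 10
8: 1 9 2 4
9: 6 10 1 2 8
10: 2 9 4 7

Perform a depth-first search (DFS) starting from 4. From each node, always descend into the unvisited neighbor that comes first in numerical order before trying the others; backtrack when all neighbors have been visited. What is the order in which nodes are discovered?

Visit 4
4 → 0
0 → 5
5 → 1
1 → 2
2 → 6
6 → 3
3 → 7
7 → 10
10 → 9
9 → 8

4 0 5 1 2 6 3 7 10 9 8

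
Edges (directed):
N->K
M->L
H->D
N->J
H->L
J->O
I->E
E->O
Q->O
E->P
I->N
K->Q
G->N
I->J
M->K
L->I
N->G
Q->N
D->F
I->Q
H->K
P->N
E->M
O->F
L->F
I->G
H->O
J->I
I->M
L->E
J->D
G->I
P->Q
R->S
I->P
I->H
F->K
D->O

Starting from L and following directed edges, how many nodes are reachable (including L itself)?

14

BFS from L visits: L, E, F, I, M, O, P, K, G, H, J, N, Q, D
Reachable nodes: 14 of 16 total.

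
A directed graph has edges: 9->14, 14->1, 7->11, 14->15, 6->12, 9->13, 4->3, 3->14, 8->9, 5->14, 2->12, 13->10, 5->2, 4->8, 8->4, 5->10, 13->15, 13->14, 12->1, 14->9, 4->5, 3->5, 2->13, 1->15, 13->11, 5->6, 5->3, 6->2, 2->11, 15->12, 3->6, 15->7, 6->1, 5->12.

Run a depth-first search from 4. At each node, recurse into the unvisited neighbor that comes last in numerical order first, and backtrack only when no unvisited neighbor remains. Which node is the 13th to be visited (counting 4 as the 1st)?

6

Visit 4
4 → 8
8 → 9
9 → 14
14 → 15
15 → 12
12 → 1
15 → 7
7 → 11
9 → 13
13 → 10
4 → 5
5 → 6
6 → 2
5 → 3

Visit order: 4, 8, 9, 14, 15, 12, 1, 7, 11, 13, 10, 5, 6, 2, 3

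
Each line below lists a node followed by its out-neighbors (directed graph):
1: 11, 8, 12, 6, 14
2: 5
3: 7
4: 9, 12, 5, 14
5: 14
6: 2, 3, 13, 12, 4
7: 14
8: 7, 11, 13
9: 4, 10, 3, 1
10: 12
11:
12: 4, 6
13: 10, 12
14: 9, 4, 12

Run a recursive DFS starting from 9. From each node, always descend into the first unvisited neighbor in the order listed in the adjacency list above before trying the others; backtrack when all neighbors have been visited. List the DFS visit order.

Visit 9
9 → 4
4 → 12
12 → 6
6 → 2
2 → 5
5 → 14
6 → 3
3 → 7
6 → 13
13 → 10
9 → 1
1 → 11
1 → 8

9 4 12 6 2 5 14 3 7 13 10 1 11 8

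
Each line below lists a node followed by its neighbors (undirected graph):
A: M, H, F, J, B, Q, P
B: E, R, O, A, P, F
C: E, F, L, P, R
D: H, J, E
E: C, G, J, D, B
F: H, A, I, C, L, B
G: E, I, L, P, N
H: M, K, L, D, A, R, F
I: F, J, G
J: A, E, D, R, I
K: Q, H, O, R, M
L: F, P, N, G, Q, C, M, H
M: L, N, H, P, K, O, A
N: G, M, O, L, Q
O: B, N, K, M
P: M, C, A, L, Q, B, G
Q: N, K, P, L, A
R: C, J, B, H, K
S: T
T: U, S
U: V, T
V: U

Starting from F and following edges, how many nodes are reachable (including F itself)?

18

BFS from F visits: F, H, A, I, C, L, B, M, K, D, R, J, Q, P, G, E, N, O
Reachable nodes: 18 of 22 total.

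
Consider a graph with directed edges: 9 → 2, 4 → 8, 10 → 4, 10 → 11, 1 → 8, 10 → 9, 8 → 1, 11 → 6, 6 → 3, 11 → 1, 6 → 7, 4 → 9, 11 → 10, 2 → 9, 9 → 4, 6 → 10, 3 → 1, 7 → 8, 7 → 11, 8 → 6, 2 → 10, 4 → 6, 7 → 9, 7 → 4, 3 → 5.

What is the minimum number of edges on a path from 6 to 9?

2

Level 0: 6
Level 1: 3, 7, 10
Level 2: 1, 4, 5, 8, 9, 11
Level 3: 2
9 first appears at level 2.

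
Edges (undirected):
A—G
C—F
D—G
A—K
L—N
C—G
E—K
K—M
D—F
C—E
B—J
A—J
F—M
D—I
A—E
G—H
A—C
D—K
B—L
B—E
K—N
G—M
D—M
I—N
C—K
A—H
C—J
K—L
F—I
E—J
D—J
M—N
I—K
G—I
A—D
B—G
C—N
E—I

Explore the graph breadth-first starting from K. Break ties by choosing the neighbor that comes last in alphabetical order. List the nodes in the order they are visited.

K, N, M, L, I, E, D, C, A, G, F, B, J, H

Visit K; enqueue N, M, L, I, E, D, C, A → queue [N, M, L, I, E, D, C, A]
Visit N → queue [M, L, I, E, D, C, A]
Visit M; enqueue G, F → queue [L, I, E, D, C, A, G, F]
Visit L; enqueue B → queue [I, E, D, C, A, G, F, B]
Visit I → queue [E, D, C, A, G, F, B]
Visit E; enqueue J → queue [D, C, A, G, F, B, J]
Visit D → queue [C, A, G, F, B, J]
Visit C → queue [A, G, F, B, J]
Visit A; enqueue H → queue [G, F, B, J, H]
Visit G → queue [F, B, J, H]
Visit F → queue [B, J, H]
Visit B → queue [J, H]
Visit J → queue [H]
Visit H → queue []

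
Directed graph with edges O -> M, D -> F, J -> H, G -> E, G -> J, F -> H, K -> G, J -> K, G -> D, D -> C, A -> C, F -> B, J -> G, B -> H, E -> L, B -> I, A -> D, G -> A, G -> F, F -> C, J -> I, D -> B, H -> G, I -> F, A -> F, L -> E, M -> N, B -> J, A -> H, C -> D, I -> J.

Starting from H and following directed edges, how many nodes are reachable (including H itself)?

12

BFS from H visits: H, G, J, F, E, D, A, K, I, C, B, L
Reachable nodes: 12 of 15 total.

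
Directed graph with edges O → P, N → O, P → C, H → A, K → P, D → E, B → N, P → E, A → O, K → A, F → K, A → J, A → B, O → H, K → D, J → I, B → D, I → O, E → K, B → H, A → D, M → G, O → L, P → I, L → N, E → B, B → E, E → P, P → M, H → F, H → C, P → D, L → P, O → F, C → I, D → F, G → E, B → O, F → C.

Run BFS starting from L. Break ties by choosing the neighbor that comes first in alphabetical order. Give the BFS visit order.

L, N, P, O, C, D, E, I, M, F, H, B, K, G, A, J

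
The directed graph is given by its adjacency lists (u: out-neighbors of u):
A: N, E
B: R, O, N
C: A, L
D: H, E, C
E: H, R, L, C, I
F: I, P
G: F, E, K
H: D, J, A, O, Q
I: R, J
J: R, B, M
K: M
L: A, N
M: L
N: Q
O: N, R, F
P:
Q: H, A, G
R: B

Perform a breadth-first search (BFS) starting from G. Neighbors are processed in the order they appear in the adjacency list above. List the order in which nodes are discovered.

G F E K I P H R L C M J D A O Q B N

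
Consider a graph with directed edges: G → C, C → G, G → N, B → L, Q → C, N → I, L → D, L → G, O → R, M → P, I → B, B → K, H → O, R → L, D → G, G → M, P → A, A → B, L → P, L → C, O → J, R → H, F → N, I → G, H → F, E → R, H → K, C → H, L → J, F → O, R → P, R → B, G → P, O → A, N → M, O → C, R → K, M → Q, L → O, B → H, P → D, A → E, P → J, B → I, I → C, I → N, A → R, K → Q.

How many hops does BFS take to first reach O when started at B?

2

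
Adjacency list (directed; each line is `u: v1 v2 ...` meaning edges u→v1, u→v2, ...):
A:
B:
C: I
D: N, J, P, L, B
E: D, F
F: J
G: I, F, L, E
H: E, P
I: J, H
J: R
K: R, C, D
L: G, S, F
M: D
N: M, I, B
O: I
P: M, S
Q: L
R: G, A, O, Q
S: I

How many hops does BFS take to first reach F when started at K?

Level 0: K
Level 1: C, D, R
Level 2: A, B, G, I, J, L, N, O, P, Q
Level 3: E, F, H, M, S
F first appears at level 3.

3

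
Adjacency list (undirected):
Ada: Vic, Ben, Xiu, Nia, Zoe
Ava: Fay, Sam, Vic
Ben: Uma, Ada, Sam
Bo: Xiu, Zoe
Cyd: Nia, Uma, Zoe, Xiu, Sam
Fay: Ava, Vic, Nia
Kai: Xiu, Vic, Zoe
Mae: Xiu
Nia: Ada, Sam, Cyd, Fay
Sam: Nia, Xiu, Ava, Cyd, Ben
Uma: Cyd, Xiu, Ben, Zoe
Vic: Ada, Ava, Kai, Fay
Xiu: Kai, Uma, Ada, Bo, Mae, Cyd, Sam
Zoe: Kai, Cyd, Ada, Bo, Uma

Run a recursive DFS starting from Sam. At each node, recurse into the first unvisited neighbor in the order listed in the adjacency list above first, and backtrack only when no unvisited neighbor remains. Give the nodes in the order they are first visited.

Sam, Nia, Ada, Vic, Ava, Fay, Kai, Xiu, Uma, Cyd, Zoe, Bo, Ben, Mae

Visit Sam
Sam → Nia
Nia → Ada
Ada → Vic
Vic → Ava
Ava → Fay
Vic → Kai
Kai → Xiu
Xiu → Uma
Uma → Cyd
Cyd → Zoe
Zoe → Bo
Uma → Ben
Xiu → Mae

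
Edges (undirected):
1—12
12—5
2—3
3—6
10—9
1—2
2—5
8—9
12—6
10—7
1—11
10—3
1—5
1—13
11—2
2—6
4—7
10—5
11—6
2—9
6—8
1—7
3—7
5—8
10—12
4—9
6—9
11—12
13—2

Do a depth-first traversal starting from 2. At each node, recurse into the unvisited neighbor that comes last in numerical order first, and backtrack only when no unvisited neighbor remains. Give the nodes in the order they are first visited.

Visit 2
2 → 13
13 → 1
1 → 12
12 → 11
11 → 6
6 → 9
9 → 10
10 → 7
7 → 4
7 → 3
10 → 5
5 → 8

2, 13, 1, 12, 11, 6, 9, 10, 7, 4, 3, 5, 8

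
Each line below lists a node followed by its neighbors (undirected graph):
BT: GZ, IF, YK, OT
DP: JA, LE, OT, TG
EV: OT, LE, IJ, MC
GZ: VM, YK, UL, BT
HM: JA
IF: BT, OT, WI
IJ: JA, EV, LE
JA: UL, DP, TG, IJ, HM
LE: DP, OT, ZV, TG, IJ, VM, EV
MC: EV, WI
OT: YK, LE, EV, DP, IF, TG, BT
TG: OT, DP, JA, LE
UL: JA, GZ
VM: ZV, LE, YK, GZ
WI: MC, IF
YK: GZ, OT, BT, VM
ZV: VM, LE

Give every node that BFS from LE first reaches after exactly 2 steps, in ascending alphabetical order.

BT, GZ, IF, JA, MC, YK

Level 0: LE
Level 1: DP, EV, IJ, OT, TG, VM, ZV
Level 2: BT, GZ, IF, JA, MC, YK
Level 3: HM, UL, WI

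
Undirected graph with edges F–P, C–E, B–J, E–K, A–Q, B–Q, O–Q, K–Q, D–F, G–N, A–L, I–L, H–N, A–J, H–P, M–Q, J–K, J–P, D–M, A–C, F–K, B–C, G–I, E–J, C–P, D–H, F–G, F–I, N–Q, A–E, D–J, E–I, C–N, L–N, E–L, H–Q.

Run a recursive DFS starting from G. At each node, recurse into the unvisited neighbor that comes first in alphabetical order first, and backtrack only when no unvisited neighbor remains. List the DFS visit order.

G, F, D, H, N, C, A, E, I, L, J, B, Q, K, M, O, P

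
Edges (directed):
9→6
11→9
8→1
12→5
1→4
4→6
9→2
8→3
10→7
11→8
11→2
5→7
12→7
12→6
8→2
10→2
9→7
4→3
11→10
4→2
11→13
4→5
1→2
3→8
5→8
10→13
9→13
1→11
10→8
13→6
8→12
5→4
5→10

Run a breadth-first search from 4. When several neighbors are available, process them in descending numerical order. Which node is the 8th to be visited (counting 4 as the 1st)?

7

Visit 4; enqueue 6, 5, 3, 2 → queue [6, 5, 3, 2]
Visit 6 → queue [5, 3, 2]
Visit 5; enqueue 10, 8, 7 → queue [3, 2, 10, 8, 7]
Visit 3 → queue [2, 10, 8, 7]
Visit 2 → queue [10, 8, 7]
Visit 10; enqueue 13 → queue [8, 7, 13]
Visit 8; enqueue 12, 1 → queue [7, 13, 12, 1]
Visit 7 → queue [13, 12, 1]
Visit 13 → queue [12, 1]
Visit 12 → queue [1]
Visit 1; enqueue 11 → queue [11]
Visit 11; enqueue 9 → queue [9]
Visit 9 → queue []

Visit order: 4, 6, 5, 3, 2, 10, 8, 7, 13, 12, 1, 11, 9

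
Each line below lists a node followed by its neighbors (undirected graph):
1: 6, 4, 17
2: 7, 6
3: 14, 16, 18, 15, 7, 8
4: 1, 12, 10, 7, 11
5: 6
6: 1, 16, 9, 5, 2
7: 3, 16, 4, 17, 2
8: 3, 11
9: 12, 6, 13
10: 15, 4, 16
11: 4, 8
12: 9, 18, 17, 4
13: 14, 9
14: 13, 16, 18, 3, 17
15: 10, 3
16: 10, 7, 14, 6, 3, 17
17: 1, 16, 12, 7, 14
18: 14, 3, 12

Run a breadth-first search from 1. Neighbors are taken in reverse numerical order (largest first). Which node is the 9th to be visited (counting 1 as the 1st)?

9

Visit 1; enqueue 17, 6, 4 → queue [17, 6, 4]
Visit 17; enqueue 16, 14, 12, 7 → queue [6, 4, 16, 14, 12, 7]
Visit 6; enqueue 9, 5, 2 → queue [4, 16, 14, 12, 7, 9, 5, 2]
Visit 4; enqueue 11, 10 → queue [16, 14, 12, 7, 9, 5, 2, 11, 10]
Visit 16; enqueue 3 → queue [14, 12, 7, 9, 5, 2, 11, 10, 3]
Visit 14; enqueue 18, 13 → queue [12, 7, 9, 5, 2, 11, 10, 3, 18, 13]
Visit 12 → queue [7, 9, 5, 2, 11, 10, 3, 18, 13]
Visit 7 → queue [9, 5, 2, 11, 10, 3, 18, 13]
Visit 9 → queue [5, 2, 11, 10, 3, 18, 13]
Visit 5 → queue [2, 11, 10, 3, 18, 13]
Visit 2 → queue [11, 10, 3, 18, 13]
Visit 11; enqueue 8 → queue [10, 3, 18, 13, 8]
Visit 10; enqueue 15 → queue [3, 18, 13, 8, 15]
Visit 3 → queue [18, 13, 8, 15]
Visit 18 → queue [13, 8, 15]
Visit 13 → queue [8, 15]
Visit 8 → queue [15]
Visit 15 → queue []

Visit order: 1, 17, 6, 4, 16, 14, 12, 7, 9, 5, 2, 11, 10, 3, 18, 13, 8, 15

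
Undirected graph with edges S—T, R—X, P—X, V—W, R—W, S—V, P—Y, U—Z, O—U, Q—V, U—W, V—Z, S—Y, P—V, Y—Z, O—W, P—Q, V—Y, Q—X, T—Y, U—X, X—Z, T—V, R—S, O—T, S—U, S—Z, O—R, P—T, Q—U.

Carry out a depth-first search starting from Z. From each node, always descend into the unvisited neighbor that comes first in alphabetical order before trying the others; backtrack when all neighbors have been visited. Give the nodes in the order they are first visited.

Z S R O T P Q U W V Y X

Visit Z
Z → S
S → R
R → O
O → T
T → P
P → Q
Q → U
U → W
W → V
V → Y
U → X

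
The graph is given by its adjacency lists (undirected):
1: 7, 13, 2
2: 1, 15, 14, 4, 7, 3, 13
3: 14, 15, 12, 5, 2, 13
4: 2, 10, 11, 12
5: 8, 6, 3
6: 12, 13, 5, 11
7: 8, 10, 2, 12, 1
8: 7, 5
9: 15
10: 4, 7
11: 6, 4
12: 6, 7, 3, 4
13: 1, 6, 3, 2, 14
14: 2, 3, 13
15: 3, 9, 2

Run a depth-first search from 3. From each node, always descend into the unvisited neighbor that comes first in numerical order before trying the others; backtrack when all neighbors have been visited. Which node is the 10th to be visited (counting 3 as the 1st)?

10

Visit 3
3 → 2
2 → 1
1 → 7
7 → 8
8 → 5
5 → 6
6 → 11
11 → 4
4 → 10
4 → 12
6 → 13
13 → 14
2 → 15
15 → 9

Visit order: 3, 2, 1, 7, 8, 5, 6, 11, 4, 10, 12, 13, 14, 15, 9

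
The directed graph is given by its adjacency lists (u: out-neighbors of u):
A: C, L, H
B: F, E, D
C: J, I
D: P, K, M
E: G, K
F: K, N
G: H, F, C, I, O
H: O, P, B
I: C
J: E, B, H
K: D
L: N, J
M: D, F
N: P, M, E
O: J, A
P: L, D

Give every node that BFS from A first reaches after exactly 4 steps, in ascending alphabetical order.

Level 0: A
Level 1: C, H, L
Level 2: B, I, J, N, O, P
Level 3: D, E, F, M
Level 4: G, K

G, K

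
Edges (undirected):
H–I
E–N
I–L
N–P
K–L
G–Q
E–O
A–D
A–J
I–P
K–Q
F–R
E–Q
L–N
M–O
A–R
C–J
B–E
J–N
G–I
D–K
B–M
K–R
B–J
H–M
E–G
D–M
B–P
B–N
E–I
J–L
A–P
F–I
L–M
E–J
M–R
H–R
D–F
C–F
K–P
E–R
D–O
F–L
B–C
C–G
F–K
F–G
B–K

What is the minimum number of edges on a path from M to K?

2

Level 0: M
Level 1: B, D, H, L, O, R
Level 2: A, C, E, F, I, J, K, N, P
Level 3: G, Q
K first appears at level 2.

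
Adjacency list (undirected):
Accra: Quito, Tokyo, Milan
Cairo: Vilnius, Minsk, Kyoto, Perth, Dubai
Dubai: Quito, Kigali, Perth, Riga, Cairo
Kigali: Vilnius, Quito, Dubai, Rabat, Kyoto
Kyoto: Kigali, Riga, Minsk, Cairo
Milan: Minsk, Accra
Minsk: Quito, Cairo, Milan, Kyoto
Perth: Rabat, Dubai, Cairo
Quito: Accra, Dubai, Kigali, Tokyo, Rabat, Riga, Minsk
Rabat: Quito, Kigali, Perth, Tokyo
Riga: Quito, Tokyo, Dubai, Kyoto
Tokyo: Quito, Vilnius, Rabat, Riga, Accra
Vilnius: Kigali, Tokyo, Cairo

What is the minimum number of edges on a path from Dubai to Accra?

2

Level 0: Dubai
Level 1: Cairo, Kigali, Perth, Quito, Riga
Level 2: Accra, Kyoto, Minsk, Rabat, Tokyo, Vilnius
Level 3: Milan
Accra first appears at level 2.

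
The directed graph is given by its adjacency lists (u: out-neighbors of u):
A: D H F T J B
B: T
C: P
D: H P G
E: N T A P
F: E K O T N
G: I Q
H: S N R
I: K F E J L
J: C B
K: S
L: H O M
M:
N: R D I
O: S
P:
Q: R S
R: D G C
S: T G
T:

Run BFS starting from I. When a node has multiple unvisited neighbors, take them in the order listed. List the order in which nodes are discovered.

I, K, F, E, J, L, S, O, T, N, A, P, C, B, H, M, G, R, D, Q

Visit I; enqueue K, F, E, J, L → queue [K, F, E, J, L]
Visit K; enqueue S → queue [F, E, J, L, S]
Visit F; enqueue O, T, N → queue [E, J, L, S, O, T, N]
Visit E; enqueue A, P → queue [J, L, S, O, T, N, A, P]
Visit J; enqueue C, B → queue [L, S, O, T, N, A, P, C, B]
Visit L; enqueue H, M → queue [S, O, T, N, A, P, C, B, H, M]
Visit S; enqueue G → queue [O, T, N, A, P, C, B, H, M, G]
Visit O → queue [T, N, A, P, C, B, H, M, G]
Visit T → queue [N, A, P, C, B, H, M, G]
Visit N; enqueue R, D → queue [A, P, C, B, H, M, G, R, D]
Visit A → queue [P, C, B, H, M, G, R, D]
Visit P → queue [C, B, H, M, G, R, D]
Visit C → queue [B, H, M, G, R, D]
Visit B → queue [H, M, G, R, D]
Visit H → queue [M, G, R, D]
Visit M → queue [G, R, D]
Visit G; enqueue Q → queue [R, D, Q]
Visit R → queue [D, Q]
Visit D → queue [Q]
Visit Q → queue []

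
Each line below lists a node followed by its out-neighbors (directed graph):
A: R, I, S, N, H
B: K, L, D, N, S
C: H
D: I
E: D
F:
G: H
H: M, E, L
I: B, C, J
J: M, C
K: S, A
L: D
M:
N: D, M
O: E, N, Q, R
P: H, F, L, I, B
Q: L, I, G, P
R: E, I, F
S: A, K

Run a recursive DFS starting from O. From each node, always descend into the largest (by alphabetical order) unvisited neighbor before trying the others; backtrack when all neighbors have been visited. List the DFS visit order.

O R I J M C H L D E B S K A N F Q P G

Visit O
O → R
R → I
I → J
J → M
J → C
C → H
H → L
L → D
H → E
I → B
B → S
S → K
K → A
A → N
R → F
O → Q
Q → P
Q → G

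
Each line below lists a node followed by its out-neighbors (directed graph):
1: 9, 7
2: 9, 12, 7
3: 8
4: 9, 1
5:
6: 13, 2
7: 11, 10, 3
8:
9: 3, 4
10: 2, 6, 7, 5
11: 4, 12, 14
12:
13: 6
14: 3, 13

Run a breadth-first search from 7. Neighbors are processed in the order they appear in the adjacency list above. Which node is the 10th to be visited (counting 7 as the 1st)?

Visit 7; enqueue 11, 10, 3 → queue [11, 10, 3]
Visit 11; enqueue 4, 12, 14 → queue [10, 3, 4, 12, 14]
Visit 10; enqueue 2, 6, 5 → queue [3, 4, 12, 14, 2, 6, 5]
Visit 3; enqueue 8 → queue [4, 12, 14, 2, 6, 5, 8]
Visit 4; enqueue 9, 1 → queue [12, 14, 2, 6, 5, 8, 9, 1]
Visit 12 → queue [14, 2, 6, 5, 8, 9, 1]
Visit 14; enqueue 13 → queue [2, 6, 5, 8, 9, 1, 13]
Visit 2 → queue [6, 5, 8, 9, 1, 13]
Visit 6 → queue [5, 8, 9, 1, 13]
Visit 5 → queue [8, 9, 1, 13]
Visit 8 → queue [9, 1, 13]
Visit 9 → queue [1, 13]
Visit 1 → queue [13]
Visit 13 → queue []

Visit order: 7, 11, 10, 3, 4, 12, 14, 2, 6, 5, 8, 9, 1, 13

5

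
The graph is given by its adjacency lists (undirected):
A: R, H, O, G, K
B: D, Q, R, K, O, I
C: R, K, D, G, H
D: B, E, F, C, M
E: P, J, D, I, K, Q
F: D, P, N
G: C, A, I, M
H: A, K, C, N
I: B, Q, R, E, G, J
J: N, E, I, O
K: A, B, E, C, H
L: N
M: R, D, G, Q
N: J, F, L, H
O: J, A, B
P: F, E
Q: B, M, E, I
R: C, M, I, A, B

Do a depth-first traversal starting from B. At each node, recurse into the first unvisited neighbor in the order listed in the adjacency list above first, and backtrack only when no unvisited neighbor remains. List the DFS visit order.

B → D → E → P → F → N → J → I → Q → M → R → C → K → A → H → O → G → L

Visit B
B → D
D → E
E → P
P → F
F → N
N → J
J → I
I → Q
Q → M
M → R
R → C
C → K
K → A
A → H
A → O
A → G
N → L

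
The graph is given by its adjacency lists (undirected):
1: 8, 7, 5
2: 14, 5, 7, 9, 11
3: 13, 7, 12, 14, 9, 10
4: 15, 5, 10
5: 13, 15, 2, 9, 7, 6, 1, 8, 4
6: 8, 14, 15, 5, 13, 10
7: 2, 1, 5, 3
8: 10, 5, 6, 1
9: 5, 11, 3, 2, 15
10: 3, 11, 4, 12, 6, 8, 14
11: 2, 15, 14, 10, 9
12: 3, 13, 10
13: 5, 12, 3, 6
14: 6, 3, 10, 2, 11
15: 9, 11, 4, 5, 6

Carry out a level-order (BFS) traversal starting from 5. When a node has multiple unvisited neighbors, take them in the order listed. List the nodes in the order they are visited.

5 → 13 → 15 → 2 → 9 → 7 → 6 → 1 → 8 → 4 → 12 → 3 → 11 → 14 → 10

Visit 5; enqueue 13, 15, 2, 9, 7, 6, 1, 8, 4 → queue [13, 15, 2, 9, 7, 6, 1, 8, 4]
Visit 13; enqueue 12, 3 → queue [15, 2, 9, 7, 6, 1, 8, 4, 12, 3]
Visit 15; enqueue 11 → queue [2, 9, 7, 6, 1, 8, 4, 12, 3, 11]
Visit 2; enqueue 14 → queue [9, 7, 6, 1, 8, 4, 12, 3, 11, 14]
Visit 9 → queue [7, 6, 1, 8, 4, 12, 3, 11, 14]
Visit 7 → queue [6, 1, 8, 4, 12, 3, 11, 14]
Visit 6; enqueue 10 → queue [1, 8, 4, 12, 3, 11, 14, 10]
Visit 1 → queue [8, 4, 12, 3, 11, 14, 10]
Visit 8 → queue [4, 12, 3, 11, 14, 10]
Visit 4 → queue [12, 3, 11, 14, 10]
Visit 12 → queue [3, 11, 14, 10]
Visit 3 → queue [11, 14, 10]
Visit 11 → queue [14, 10]
Visit 14 → queue [10]
Visit 10 → queue []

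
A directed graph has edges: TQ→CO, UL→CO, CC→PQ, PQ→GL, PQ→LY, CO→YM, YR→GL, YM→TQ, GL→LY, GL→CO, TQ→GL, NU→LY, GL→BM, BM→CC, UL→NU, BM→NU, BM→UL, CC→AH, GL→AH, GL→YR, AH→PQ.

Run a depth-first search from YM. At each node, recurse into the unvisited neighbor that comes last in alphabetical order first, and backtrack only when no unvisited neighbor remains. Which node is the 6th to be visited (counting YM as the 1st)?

CO

Visit YM
YM → TQ
TQ → GL
GL → YR
GL → LY
GL → CO
GL → BM
BM → UL
UL → NU
BM → CC
CC → PQ
CC → AH

Visit order: YM, TQ, GL, YR, LY, CO, BM, UL, NU, CC, PQ, AH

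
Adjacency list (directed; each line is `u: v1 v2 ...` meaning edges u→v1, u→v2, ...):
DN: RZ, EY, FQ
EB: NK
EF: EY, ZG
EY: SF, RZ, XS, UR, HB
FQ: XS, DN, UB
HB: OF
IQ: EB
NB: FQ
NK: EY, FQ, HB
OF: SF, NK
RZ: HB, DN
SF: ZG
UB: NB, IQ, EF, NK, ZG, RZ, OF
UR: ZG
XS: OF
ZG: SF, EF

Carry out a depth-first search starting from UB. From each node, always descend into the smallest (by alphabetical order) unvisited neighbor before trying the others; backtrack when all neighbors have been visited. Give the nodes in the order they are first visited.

UB EF EY HB OF NK FQ DN RZ XS SF ZG UR IQ EB NB

Visit UB
UB → EF
EF → EY
EY → HB
HB → OF
OF → NK
NK → FQ
FQ → DN
DN → RZ
FQ → XS
OF → SF
SF → ZG
EY → UR
UB → IQ
IQ → EB
UB → NB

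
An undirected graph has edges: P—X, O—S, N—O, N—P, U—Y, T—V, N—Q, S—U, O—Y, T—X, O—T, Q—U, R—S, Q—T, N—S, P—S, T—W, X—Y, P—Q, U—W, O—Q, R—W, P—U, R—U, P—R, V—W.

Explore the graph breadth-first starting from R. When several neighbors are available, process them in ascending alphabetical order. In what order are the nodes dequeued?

R → P → S → U → W → N → Q → X → O → Y → T → V

Visit R; enqueue P, S, U, W → queue [P, S, U, W]
Visit P; enqueue N, Q, X → queue [S, U, W, N, Q, X]
Visit S; enqueue O → queue [U, W, N, Q, X, O]
Visit U; enqueue Y → queue [W, N, Q, X, O, Y]
Visit W; enqueue T, V → queue [N, Q, X, O, Y, T, V]
Visit N → queue [Q, X, O, Y, T, V]
Visit Q → queue [X, O, Y, T, V]
Visit X → queue [O, Y, T, V]
Visit O → queue [Y, T, V]
Visit Y → queue [T, V]
Visit T → queue [V]
Visit V → queue []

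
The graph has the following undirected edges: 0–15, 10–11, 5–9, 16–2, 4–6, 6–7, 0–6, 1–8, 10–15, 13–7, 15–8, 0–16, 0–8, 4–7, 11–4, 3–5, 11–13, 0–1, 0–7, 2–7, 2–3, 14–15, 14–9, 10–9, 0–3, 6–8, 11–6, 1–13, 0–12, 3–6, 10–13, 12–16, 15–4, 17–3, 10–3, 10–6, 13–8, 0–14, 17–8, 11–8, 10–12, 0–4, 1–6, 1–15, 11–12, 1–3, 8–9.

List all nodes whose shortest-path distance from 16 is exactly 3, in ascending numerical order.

Level 0: 16
Level 1: 0, 2, 12
Level 2: 1, 3, 4, 6, 7, 8, 10, 11, 14, 15
Level 3: 5, 9, 13, 17

5, 9, 13, 17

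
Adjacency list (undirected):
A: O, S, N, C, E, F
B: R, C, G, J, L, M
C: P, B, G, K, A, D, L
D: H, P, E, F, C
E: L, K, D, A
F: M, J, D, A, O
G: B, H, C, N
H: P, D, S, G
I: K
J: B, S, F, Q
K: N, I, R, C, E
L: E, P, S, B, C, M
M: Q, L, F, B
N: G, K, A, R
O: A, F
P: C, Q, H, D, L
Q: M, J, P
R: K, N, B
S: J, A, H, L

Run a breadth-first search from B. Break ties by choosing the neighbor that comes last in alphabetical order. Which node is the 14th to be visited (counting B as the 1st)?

Visit B; enqueue R, M, L, J, G, C → queue [R, M, L, J, G, C]
Visit R; enqueue N, K → queue [M, L, J, G, C, N, K]
Visit M; enqueue Q, F → queue [L, J, G, C, N, K, Q, F]
Visit L; enqueue S, P, E → queue [J, G, C, N, K, Q, F, S, P, E]
Visit J → queue [G, C, N, K, Q, F, S, P, E]
Visit G; enqueue H → queue [C, N, K, Q, F, S, P, E, H]
Visit C; enqueue D, A → queue [N, K, Q, F, S, P, E, H, D, A]
Visit N → queue [K, Q, F, S, P, E, H, D, A]
Visit K; enqueue I → queue [Q, F, S, P, E, H, D, A, I]
Visit Q → queue [F, S, P, E, H, D, A, I]
Visit F; enqueue O → queue [S, P, E, H, D, A, I, O]
Visit S → queue [P, E, H, D, A, I, O]
Visit P → queue [E, H, D, A, I, O]
Visit E → queue [H, D, A, I, O]
Visit H → queue [D, A, I, O]
Visit D → queue [A, I, O]
Visit A → queue [I, O]
Visit I → queue [O]
Visit O → queue []

Visit order: B, R, M, L, J, G, C, N, K, Q, F, S, P, E, H, D, A, I, O

E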